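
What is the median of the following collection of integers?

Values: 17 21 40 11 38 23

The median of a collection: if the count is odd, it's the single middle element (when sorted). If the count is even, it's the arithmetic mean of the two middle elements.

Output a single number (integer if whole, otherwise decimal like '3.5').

Answer: 22

Derivation:
Step 1: insert 17 -> lo=[17] (size 1, max 17) hi=[] (size 0) -> median=17
Step 2: insert 21 -> lo=[17] (size 1, max 17) hi=[21] (size 1, min 21) -> median=19
Step 3: insert 40 -> lo=[17, 21] (size 2, max 21) hi=[40] (size 1, min 40) -> median=21
Step 4: insert 11 -> lo=[11, 17] (size 2, max 17) hi=[21, 40] (size 2, min 21) -> median=19
Step 5: insert 38 -> lo=[11, 17, 21] (size 3, max 21) hi=[38, 40] (size 2, min 38) -> median=21
Step 6: insert 23 -> lo=[11, 17, 21] (size 3, max 21) hi=[23, 38, 40] (size 3, min 23) -> median=22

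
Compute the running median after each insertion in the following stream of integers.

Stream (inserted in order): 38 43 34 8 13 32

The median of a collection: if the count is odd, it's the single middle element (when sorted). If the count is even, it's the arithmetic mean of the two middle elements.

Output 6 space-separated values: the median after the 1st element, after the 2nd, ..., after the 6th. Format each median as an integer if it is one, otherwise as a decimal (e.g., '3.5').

Step 1: insert 38 -> lo=[38] (size 1, max 38) hi=[] (size 0) -> median=38
Step 2: insert 43 -> lo=[38] (size 1, max 38) hi=[43] (size 1, min 43) -> median=40.5
Step 3: insert 34 -> lo=[34, 38] (size 2, max 38) hi=[43] (size 1, min 43) -> median=38
Step 4: insert 8 -> lo=[8, 34] (size 2, max 34) hi=[38, 43] (size 2, min 38) -> median=36
Step 5: insert 13 -> lo=[8, 13, 34] (size 3, max 34) hi=[38, 43] (size 2, min 38) -> median=34
Step 6: insert 32 -> lo=[8, 13, 32] (size 3, max 32) hi=[34, 38, 43] (size 3, min 34) -> median=33

Answer: 38 40.5 38 36 34 33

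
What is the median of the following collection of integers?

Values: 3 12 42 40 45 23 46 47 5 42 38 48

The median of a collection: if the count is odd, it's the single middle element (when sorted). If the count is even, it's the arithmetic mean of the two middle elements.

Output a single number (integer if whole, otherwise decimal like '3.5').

Step 1: insert 3 -> lo=[3] (size 1, max 3) hi=[] (size 0) -> median=3
Step 2: insert 12 -> lo=[3] (size 1, max 3) hi=[12] (size 1, min 12) -> median=7.5
Step 3: insert 42 -> lo=[3, 12] (size 2, max 12) hi=[42] (size 1, min 42) -> median=12
Step 4: insert 40 -> lo=[3, 12] (size 2, max 12) hi=[40, 42] (size 2, min 40) -> median=26
Step 5: insert 45 -> lo=[3, 12, 40] (size 3, max 40) hi=[42, 45] (size 2, min 42) -> median=40
Step 6: insert 23 -> lo=[3, 12, 23] (size 3, max 23) hi=[40, 42, 45] (size 3, min 40) -> median=31.5
Step 7: insert 46 -> lo=[3, 12, 23, 40] (size 4, max 40) hi=[42, 45, 46] (size 3, min 42) -> median=40
Step 8: insert 47 -> lo=[3, 12, 23, 40] (size 4, max 40) hi=[42, 45, 46, 47] (size 4, min 42) -> median=41
Step 9: insert 5 -> lo=[3, 5, 12, 23, 40] (size 5, max 40) hi=[42, 45, 46, 47] (size 4, min 42) -> median=40
Step 10: insert 42 -> lo=[3, 5, 12, 23, 40] (size 5, max 40) hi=[42, 42, 45, 46, 47] (size 5, min 42) -> median=41
Step 11: insert 38 -> lo=[3, 5, 12, 23, 38, 40] (size 6, max 40) hi=[42, 42, 45, 46, 47] (size 5, min 42) -> median=40
Step 12: insert 48 -> lo=[3, 5, 12, 23, 38, 40] (size 6, max 40) hi=[42, 42, 45, 46, 47, 48] (size 6, min 42) -> median=41

Answer: 41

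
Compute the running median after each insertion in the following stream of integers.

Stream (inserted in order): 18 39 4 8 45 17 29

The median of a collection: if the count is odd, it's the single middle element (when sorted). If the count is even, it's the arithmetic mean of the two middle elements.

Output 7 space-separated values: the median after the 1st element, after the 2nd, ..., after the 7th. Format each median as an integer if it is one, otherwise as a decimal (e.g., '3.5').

Step 1: insert 18 -> lo=[18] (size 1, max 18) hi=[] (size 0) -> median=18
Step 2: insert 39 -> lo=[18] (size 1, max 18) hi=[39] (size 1, min 39) -> median=28.5
Step 3: insert 4 -> lo=[4, 18] (size 2, max 18) hi=[39] (size 1, min 39) -> median=18
Step 4: insert 8 -> lo=[4, 8] (size 2, max 8) hi=[18, 39] (size 2, min 18) -> median=13
Step 5: insert 45 -> lo=[4, 8, 18] (size 3, max 18) hi=[39, 45] (size 2, min 39) -> median=18
Step 6: insert 17 -> lo=[4, 8, 17] (size 3, max 17) hi=[18, 39, 45] (size 3, min 18) -> median=17.5
Step 7: insert 29 -> lo=[4, 8, 17, 18] (size 4, max 18) hi=[29, 39, 45] (size 3, min 29) -> median=18

Answer: 18 28.5 18 13 18 17.5 18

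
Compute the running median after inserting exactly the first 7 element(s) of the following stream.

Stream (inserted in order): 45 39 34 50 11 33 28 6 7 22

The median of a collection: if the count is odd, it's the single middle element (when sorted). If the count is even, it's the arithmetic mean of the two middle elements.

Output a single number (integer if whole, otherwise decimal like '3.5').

Answer: 34

Derivation:
Step 1: insert 45 -> lo=[45] (size 1, max 45) hi=[] (size 0) -> median=45
Step 2: insert 39 -> lo=[39] (size 1, max 39) hi=[45] (size 1, min 45) -> median=42
Step 3: insert 34 -> lo=[34, 39] (size 2, max 39) hi=[45] (size 1, min 45) -> median=39
Step 4: insert 50 -> lo=[34, 39] (size 2, max 39) hi=[45, 50] (size 2, min 45) -> median=42
Step 5: insert 11 -> lo=[11, 34, 39] (size 3, max 39) hi=[45, 50] (size 2, min 45) -> median=39
Step 6: insert 33 -> lo=[11, 33, 34] (size 3, max 34) hi=[39, 45, 50] (size 3, min 39) -> median=36.5
Step 7: insert 28 -> lo=[11, 28, 33, 34] (size 4, max 34) hi=[39, 45, 50] (size 3, min 39) -> median=34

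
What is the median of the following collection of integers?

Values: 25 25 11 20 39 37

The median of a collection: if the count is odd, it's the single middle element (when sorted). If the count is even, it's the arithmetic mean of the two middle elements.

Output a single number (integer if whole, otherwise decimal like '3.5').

Step 1: insert 25 -> lo=[25] (size 1, max 25) hi=[] (size 0) -> median=25
Step 2: insert 25 -> lo=[25] (size 1, max 25) hi=[25] (size 1, min 25) -> median=25
Step 3: insert 11 -> lo=[11, 25] (size 2, max 25) hi=[25] (size 1, min 25) -> median=25
Step 4: insert 20 -> lo=[11, 20] (size 2, max 20) hi=[25, 25] (size 2, min 25) -> median=22.5
Step 5: insert 39 -> lo=[11, 20, 25] (size 3, max 25) hi=[25, 39] (size 2, min 25) -> median=25
Step 6: insert 37 -> lo=[11, 20, 25] (size 3, max 25) hi=[25, 37, 39] (size 3, min 25) -> median=25

Answer: 25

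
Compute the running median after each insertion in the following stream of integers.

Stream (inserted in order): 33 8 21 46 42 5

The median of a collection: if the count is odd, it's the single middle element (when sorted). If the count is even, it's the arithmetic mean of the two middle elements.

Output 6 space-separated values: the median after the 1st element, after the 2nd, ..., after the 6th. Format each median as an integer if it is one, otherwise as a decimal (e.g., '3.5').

Answer: 33 20.5 21 27 33 27

Derivation:
Step 1: insert 33 -> lo=[33] (size 1, max 33) hi=[] (size 0) -> median=33
Step 2: insert 8 -> lo=[8] (size 1, max 8) hi=[33] (size 1, min 33) -> median=20.5
Step 3: insert 21 -> lo=[8, 21] (size 2, max 21) hi=[33] (size 1, min 33) -> median=21
Step 4: insert 46 -> lo=[8, 21] (size 2, max 21) hi=[33, 46] (size 2, min 33) -> median=27
Step 5: insert 42 -> lo=[8, 21, 33] (size 3, max 33) hi=[42, 46] (size 2, min 42) -> median=33
Step 6: insert 5 -> lo=[5, 8, 21] (size 3, max 21) hi=[33, 42, 46] (size 3, min 33) -> median=27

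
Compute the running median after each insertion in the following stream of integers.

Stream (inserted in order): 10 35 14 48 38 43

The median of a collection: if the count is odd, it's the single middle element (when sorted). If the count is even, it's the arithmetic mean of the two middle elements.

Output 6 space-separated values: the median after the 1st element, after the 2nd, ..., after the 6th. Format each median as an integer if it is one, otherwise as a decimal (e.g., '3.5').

Answer: 10 22.5 14 24.5 35 36.5

Derivation:
Step 1: insert 10 -> lo=[10] (size 1, max 10) hi=[] (size 0) -> median=10
Step 2: insert 35 -> lo=[10] (size 1, max 10) hi=[35] (size 1, min 35) -> median=22.5
Step 3: insert 14 -> lo=[10, 14] (size 2, max 14) hi=[35] (size 1, min 35) -> median=14
Step 4: insert 48 -> lo=[10, 14] (size 2, max 14) hi=[35, 48] (size 2, min 35) -> median=24.5
Step 5: insert 38 -> lo=[10, 14, 35] (size 3, max 35) hi=[38, 48] (size 2, min 38) -> median=35
Step 6: insert 43 -> lo=[10, 14, 35] (size 3, max 35) hi=[38, 43, 48] (size 3, min 38) -> median=36.5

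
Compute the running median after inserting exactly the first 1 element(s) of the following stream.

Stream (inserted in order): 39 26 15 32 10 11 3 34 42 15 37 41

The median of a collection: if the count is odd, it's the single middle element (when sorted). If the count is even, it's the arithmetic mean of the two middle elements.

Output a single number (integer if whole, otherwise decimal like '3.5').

Answer: 39

Derivation:
Step 1: insert 39 -> lo=[39] (size 1, max 39) hi=[] (size 0) -> median=39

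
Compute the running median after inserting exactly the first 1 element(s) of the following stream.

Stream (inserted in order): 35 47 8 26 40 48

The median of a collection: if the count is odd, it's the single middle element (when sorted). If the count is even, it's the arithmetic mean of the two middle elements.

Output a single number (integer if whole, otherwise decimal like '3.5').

Step 1: insert 35 -> lo=[35] (size 1, max 35) hi=[] (size 0) -> median=35

Answer: 35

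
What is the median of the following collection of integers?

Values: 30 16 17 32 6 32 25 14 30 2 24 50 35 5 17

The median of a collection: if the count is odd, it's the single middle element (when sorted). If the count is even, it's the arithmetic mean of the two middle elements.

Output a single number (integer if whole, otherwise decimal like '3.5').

Answer: 24

Derivation:
Step 1: insert 30 -> lo=[30] (size 1, max 30) hi=[] (size 0) -> median=30
Step 2: insert 16 -> lo=[16] (size 1, max 16) hi=[30] (size 1, min 30) -> median=23
Step 3: insert 17 -> lo=[16, 17] (size 2, max 17) hi=[30] (size 1, min 30) -> median=17
Step 4: insert 32 -> lo=[16, 17] (size 2, max 17) hi=[30, 32] (size 2, min 30) -> median=23.5
Step 5: insert 6 -> lo=[6, 16, 17] (size 3, max 17) hi=[30, 32] (size 2, min 30) -> median=17
Step 6: insert 32 -> lo=[6, 16, 17] (size 3, max 17) hi=[30, 32, 32] (size 3, min 30) -> median=23.5
Step 7: insert 25 -> lo=[6, 16, 17, 25] (size 4, max 25) hi=[30, 32, 32] (size 3, min 30) -> median=25
Step 8: insert 14 -> lo=[6, 14, 16, 17] (size 4, max 17) hi=[25, 30, 32, 32] (size 4, min 25) -> median=21
Step 9: insert 30 -> lo=[6, 14, 16, 17, 25] (size 5, max 25) hi=[30, 30, 32, 32] (size 4, min 30) -> median=25
Step 10: insert 2 -> lo=[2, 6, 14, 16, 17] (size 5, max 17) hi=[25, 30, 30, 32, 32] (size 5, min 25) -> median=21
Step 11: insert 24 -> lo=[2, 6, 14, 16, 17, 24] (size 6, max 24) hi=[25, 30, 30, 32, 32] (size 5, min 25) -> median=24
Step 12: insert 50 -> lo=[2, 6, 14, 16, 17, 24] (size 6, max 24) hi=[25, 30, 30, 32, 32, 50] (size 6, min 25) -> median=24.5
Step 13: insert 35 -> lo=[2, 6, 14, 16, 17, 24, 25] (size 7, max 25) hi=[30, 30, 32, 32, 35, 50] (size 6, min 30) -> median=25
Step 14: insert 5 -> lo=[2, 5, 6, 14, 16, 17, 24] (size 7, max 24) hi=[25, 30, 30, 32, 32, 35, 50] (size 7, min 25) -> median=24.5
Step 15: insert 17 -> lo=[2, 5, 6, 14, 16, 17, 17, 24] (size 8, max 24) hi=[25, 30, 30, 32, 32, 35, 50] (size 7, min 25) -> median=24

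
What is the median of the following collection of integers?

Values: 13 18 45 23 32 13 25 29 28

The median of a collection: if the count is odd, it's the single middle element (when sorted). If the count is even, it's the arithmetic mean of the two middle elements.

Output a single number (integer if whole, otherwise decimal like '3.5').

Answer: 25

Derivation:
Step 1: insert 13 -> lo=[13] (size 1, max 13) hi=[] (size 0) -> median=13
Step 2: insert 18 -> lo=[13] (size 1, max 13) hi=[18] (size 1, min 18) -> median=15.5
Step 3: insert 45 -> lo=[13, 18] (size 2, max 18) hi=[45] (size 1, min 45) -> median=18
Step 4: insert 23 -> lo=[13, 18] (size 2, max 18) hi=[23, 45] (size 2, min 23) -> median=20.5
Step 5: insert 32 -> lo=[13, 18, 23] (size 3, max 23) hi=[32, 45] (size 2, min 32) -> median=23
Step 6: insert 13 -> lo=[13, 13, 18] (size 3, max 18) hi=[23, 32, 45] (size 3, min 23) -> median=20.5
Step 7: insert 25 -> lo=[13, 13, 18, 23] (size 4, max 23) hi=[25, 32, 45] (size 3, min 25) -> median=23
Step 8: insert 29 -> lo=[13, 13, 18, 23] (size 4, max 23) hi=[25, 29, 32, 45] (size 4, min 25) -> median=24
Step 9: insert 28 -> lo=[13, 13, 18, 23, 25] (size 5, max 25) hi=[28, 29, 32, 45] (size 4, min 28) -> median=25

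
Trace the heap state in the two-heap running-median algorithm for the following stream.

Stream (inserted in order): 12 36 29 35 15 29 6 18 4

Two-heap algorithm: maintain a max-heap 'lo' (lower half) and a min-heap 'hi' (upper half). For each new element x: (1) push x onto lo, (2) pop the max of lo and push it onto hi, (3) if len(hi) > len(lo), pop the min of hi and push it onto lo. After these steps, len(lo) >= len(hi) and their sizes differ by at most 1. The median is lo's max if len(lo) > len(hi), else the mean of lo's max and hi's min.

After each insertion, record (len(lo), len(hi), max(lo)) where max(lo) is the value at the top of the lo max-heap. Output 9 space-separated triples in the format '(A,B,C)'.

Answer: (1,0,12) (1,1,12) (2,1,29) (2,2,29) (3,2,29) (3,3,29) (4,3,29) (4,4,18) (5,4,18)

Derivation:
Step 1: insert 12 -> lo=[12] hi=[] -> (len(lo)=1, len(hi)=0, max(lo)=12)
Step 2: insert 36 -> lo=[12] hi=[36] -> (len(lo)=1, len(hi)=1, max(lo)=12)
Step 3: insert 29 -> lo=[12, 29] hi=[36] -> (len(lo)=2, len(hi)=1, max(lo)=29)
Step 4: insert 35 -> lo=[12, 29] hi=[35, 36] -> (len(lo)=2, len(hi)=2, max(lo)=29)
Step 5: insert 15 -> lo=[12, 15, 29] hi=[35, 36] -> (len(lo)=3, len(hi)=2, max(lo)=29)
Step 6: insert 29 -> lo=[12, 15, 29] hi=[29, 35, 36] -> (len(lo)=3, len(hi)=3, max(lo)=29)
Step 7: insert 6 -> lo=[6, 12, 15, 29] hi=[29, 35, 36] -> (len(lo)=4, len(hi)=3, max(lo)=29)
Step 8: insert 18 -> lo=[6, 12, 15, 18] hi=[29, 29, 35, 36] -> (len(lo)=4, len(hi)=4, max(lo)=18)
Step 9: insert 4 -> lo=[4, 6, 12, 15, 18] hi=[29, 29, 35, 36] -> (len(lo)=5, len(hi)=4, max(lo)=18)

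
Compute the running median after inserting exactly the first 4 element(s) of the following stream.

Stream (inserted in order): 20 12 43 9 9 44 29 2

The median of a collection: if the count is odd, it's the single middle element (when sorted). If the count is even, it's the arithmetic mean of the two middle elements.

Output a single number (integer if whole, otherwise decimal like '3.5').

Answer: 16

Derivation:
Step 1: insert 20 -> lo=[20] (size 1, max 20) hi=[] (size 0) -> median=20
Step 2: insert 12 -> lo=[12] (size 1, max 12) hi=[20] (size 1, min 20) -> median=16
Step 3: insert 43 -> lo=[12, 20] (size 2, max 20) hi=[43] (size 1, min 43) -> median=20
Step 4: insert 9 -> lo=[9, 12] (size 2, max 12) hi=[20, 43] (size 2, min 20) -> median=16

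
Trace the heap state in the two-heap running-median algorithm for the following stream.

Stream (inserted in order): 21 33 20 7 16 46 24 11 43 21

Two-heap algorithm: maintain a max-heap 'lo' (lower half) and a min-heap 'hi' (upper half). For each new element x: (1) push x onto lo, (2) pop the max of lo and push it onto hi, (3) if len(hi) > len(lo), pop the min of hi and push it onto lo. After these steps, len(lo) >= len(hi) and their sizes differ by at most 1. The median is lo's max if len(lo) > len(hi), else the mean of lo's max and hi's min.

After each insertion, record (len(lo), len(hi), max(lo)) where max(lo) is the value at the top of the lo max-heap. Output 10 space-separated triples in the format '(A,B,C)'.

Answer: (1,0,21) (1,1,21) (2,1,21) (2,2,20) (3,2,20) (3,3,20) (4,3,21) (4,4,20) (5,4,21) (5,5,21)

Derivation:
Step 1: insert 21 -> lo=[21] hi=[] -> (len(lo)=1, len(hi)=0, max(lo)=21)
Step 2: insert 33 -> lo=[21] hi=[33] -> (len(lo)=1, len(hi)=1, max(lo)=21)
Step 3: insert 20 -> lo=[20, 21] hi=[33] -> (len(lo)=2, len(hi)=1, max(lo)=21)
Step 4: insert 7 -> lo=[7, 20] hi=[21, 33] -> (len(lo)=2, len(hi)=2, max(lo)=20)
Step 5: insert 16 -> lo=[7, 16, 20] hi=[21, 33] -> (len(lo)=3, len(hi)=2, max(lo)=20)
Step 6: insert 46 -> lo=[7, 16, 20] hi=[21, 33, 46] -> (len(lo)=3, len(hi)=3, max(lo)=20)
Step 7: insert 24 -> lo=[7, 16, 20, 21] hi=[24, 33, 46] -> (len(lo)=4, len(hi)=3, max(lo)=21)
Step 8: insert 11 -> lo=[7, 11, 16, 20] hi=[21, 24, 33, 46] -> (len(lo)=4, len(hi)=4, max(lo)=20)
Step 9: insert 43 -> lo=[7, 11, 16, 20, 21] hi=[24, 33, 43, 46] -> (len(lo)=5, len(hi)=4, max(lo)=21)
Step 10: insert 21 -> lo=[7, 11, 16, 20, 21] hi=[21, 24, 33, 43, 46] -> (len(lo)=5, len(hi)=5, max(lo)=21)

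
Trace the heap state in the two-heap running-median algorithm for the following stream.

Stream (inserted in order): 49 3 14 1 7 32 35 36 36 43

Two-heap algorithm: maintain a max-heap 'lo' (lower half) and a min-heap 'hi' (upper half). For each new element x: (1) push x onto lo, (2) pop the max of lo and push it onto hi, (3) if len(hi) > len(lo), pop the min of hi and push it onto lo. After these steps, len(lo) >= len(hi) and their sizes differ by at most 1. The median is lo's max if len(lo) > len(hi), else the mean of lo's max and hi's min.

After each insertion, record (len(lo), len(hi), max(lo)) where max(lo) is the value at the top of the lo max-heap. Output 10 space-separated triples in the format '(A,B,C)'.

Step 1: insert 49 -> lo=[49] hi=[] -> (len(lo)=1, len(hi)=0, max(lo)=49)
Step 2: insert 3 -> lo=[3] hi=[49] -> (len(lo)=1, len(hi)=1, max(lo)=3)
Step 3: insert 14 -> lo=[3, 14] hi=[49] -> (len(lo)=2, len(hi)=1, max(lo)=14)
Step 4: insert 1 -> lo=[1, 3] hi=[14, 49] -> (len(lo)=2, len(hi)=2, max(lo)=3)
Step 5: insert 7 -> lo=[1, 3, 7] hi=[14, 49] -> (len(lo)=3, len(hi)=2, max(lo)=7)
Step 6: insert 32 -> lo=[1, 3, 7] hi=[14, 32, 49] -> (len(lo)=3, len(hi)=3, max(lo)=7)
Step 7: insert 35 -> lo=[1, 3, 7, 14] hi=[32, 35, 49] -> (len(lo)=4, len(hi)=3, max(lo)=14)
Step 8: insert 36 -> lo=[1, 3, 7, 14] hi=[32, 35, 36, 49] -> (len(lo)=4, len(hi)=4, max(lo)=14)
Step 9: insert 36 -> lo=[1, 3, 7, 14, 32] hi=[35, 36, 36, 49] -> (len(lo)=5, len(hi)=4, max(lo)=32)
Step 10: insert 43 -> lo=[1, 3, 7, 14, 32] hi=[35, 36, 36, 43, 49] -> (len(lo)=5, len(hi)=5, max(lo)=32)

Answer: (1,0,49) (1,1,3) (2,1,14) (2,2,3) (3,2,7) (3,3,7) (4,3,14) (4,4,14) (5,4,32) (5,5,32)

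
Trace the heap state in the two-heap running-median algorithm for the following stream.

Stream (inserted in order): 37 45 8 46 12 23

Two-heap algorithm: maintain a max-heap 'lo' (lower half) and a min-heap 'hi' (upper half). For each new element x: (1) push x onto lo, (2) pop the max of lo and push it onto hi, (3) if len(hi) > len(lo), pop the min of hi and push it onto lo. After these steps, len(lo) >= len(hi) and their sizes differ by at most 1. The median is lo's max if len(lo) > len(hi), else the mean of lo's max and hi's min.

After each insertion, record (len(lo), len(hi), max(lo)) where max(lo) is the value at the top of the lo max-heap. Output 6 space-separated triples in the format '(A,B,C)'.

Step 1: insert 37 -> lo=[37] hi=[] -> (len(lo)=1, len(hi)=0, max(lo)=37)
Step 2: insert 45 -> lo=[37] hi=[45] -> (len(lo)=1, len(hi)=1, max(lo)=37)
Step 3: insert 8 -> lo=[8, 37] hi=[45] -> (len(lo)=2, len(hi)=1, max(lo)=37)
Step 4: insert 46 -> lo=[8, 37] hi=[45, 46] -> (len(lo)=2, len(hi)=2, max(lo)=37)
Step 5: insert 12 -> lo=[8, 12, 37] hi=[45, 46] -> (len(lo)=3, len(hi)=2, max(lo)=37)
Step 6: insert 23 -> lo=[8, 12, 23] hi=[37, 45, 46] -> (len(lo)=3, len(hi)=3, max(lo)=23)

Answer: (1,0,37) (1,1,37) (2,1,37) (2,2,37) (3,2,37) (3,3,23)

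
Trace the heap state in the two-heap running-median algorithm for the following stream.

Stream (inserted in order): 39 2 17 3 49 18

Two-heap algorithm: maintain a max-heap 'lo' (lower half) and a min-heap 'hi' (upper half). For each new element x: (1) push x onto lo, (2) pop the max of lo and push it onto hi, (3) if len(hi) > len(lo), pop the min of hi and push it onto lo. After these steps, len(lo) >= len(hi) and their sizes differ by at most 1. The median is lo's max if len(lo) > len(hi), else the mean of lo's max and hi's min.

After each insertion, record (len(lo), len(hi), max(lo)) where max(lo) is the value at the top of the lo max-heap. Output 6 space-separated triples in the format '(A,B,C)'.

Answer: (1,0,39) (1,1,2) (2,1,17) (2,2,3) (3,2,17) (3,3,17)

Derivation:
Step 1: insert 39 -> lo=[39] hi=[] -> (len(lo)=1, len(hi)=0, max(lo)=39)
Step 2: insert 2 -> lo=[2] hi=[39] -> (len(lo)=1, len(hi)=1, max(lo)=2)
Step 3: insert 17 -> lo=[2, 17] hi=[39] -> (len(lo)=2, len(hi)=1, max(lo)=17)
Step 4: insert 3 -> lo=[2, 3] hi=[17, 39] -> (len(lo)=2, len(hi)=2, max(lo)=3)
Step 5: insert 49 -> lo=[2, 3, 17] hi=[39, 49] -> (len(lo)=3, len(hi)=2, max(lo)=17)
Step 6: insert 18 -> lo=[2, 3, 17] hi=[18, 39, 49] -> (len(lo)=3, len(hi)=3, max(lo)=17)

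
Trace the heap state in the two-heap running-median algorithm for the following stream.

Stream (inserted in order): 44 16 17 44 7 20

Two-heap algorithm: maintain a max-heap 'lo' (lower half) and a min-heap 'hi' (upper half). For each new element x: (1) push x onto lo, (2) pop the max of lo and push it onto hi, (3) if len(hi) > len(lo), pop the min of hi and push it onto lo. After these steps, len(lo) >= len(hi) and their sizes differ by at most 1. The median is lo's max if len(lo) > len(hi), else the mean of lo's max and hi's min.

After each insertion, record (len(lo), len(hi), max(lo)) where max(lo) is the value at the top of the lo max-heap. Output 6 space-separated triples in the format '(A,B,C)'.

Answer: (1,0,44) (1,1,16) (2,1,17) (2,2,17) (3,2,17) (3,3,17)

Derivation:
Step 1: insert 44 -> lo=[44] hi=[] -> (len(lo)=1, len(hi)=0, max(lo)=44)
Step 2: insert 16 -> lo=[16] hi=[44] -> (len(lo)=1, len(hi)=1, max(lo)=16)
Step 3: insert 17 -> lo=[16, 17] hi=[44] -> (len(lo)=2, len(hi)=1, max(lo)=17)
Step 4: insert 44 -> lo=[16, 17] hi=[44, 44] -> (len(lo)=2, len(hi)=2, max(lo)=17)
Step 5: insert 7 -> lo=[7, 16, 17] hi=[44, 44] -> (len(lo)=3, len(hi)=2, max(lo)=17)
Step 6: insert 20 -> lo=[7, 16, 17] hi=[20, 44, 44] -> (len(lo)=3, len(hi)=3, max(lo)=17)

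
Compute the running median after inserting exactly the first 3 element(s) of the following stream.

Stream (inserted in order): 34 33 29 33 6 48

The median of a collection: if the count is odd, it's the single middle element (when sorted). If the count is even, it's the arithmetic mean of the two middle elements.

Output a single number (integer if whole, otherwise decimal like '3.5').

Answer: 33

Derivation:
Step 1: insert 34 -> lo=[34] (size 1, max 34) hi=[] (size 0) -> median=34
Step 2: insert 33 -> lo=[33] (size 1, max 33) hi=[34] (size 1, min 34) -> median=33.5
Step 3: insert 29 -> lo=[29, 33] (size 2, max 33) hi=[34] (size 1, min 34) -> median=33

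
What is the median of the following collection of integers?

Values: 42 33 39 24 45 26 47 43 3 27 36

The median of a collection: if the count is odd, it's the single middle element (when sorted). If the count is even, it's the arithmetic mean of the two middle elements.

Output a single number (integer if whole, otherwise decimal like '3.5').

Answer: 36

Derivation:
Step 1: insert 42 -> lo=[42] (size 1, max 42) hi=[] (size 0) -> median=42
Step 2: insert 33 -> lo=[33] (size 1, max 33) hi=[42] (size 1, min 42) -> median=37.5
Step 3: insert 39 -> lo=[33, 39] (size 2, max 39) hi=[42] (size 1, min 42) -> median=39
Step 4: insert 24 -> lo=[24, 33] (size 2, max 33) hi=[39, 42] (size 2, min 39) -> median=36
Step 5: insert 45 -> lo=[24, 33, 39] (size 3, max 39) hi=[42, 45] (size 2, min 42) -> median=39
Step 6: insert 26 -> lo=[24, 26, 33] (size 3, max 33) hi=[39, 42, 45] (size 3, min 39) -> median=36
Step 7: insert 47 -> lo=[24, 26, 33, 39] (size 4, max 39) hi=[42, 45, 47] (size 3, min 42) -> median=39
Step 8: insert 43 -> lo=[24, 26, 33, 39] (size 4, max 39) hi=[42, 43, 45, 47] (size 4, min 42) -> median=40.5
Step 9: insert 3 -> lo=[3, 24, 26, 33, 39] (size 5, max 39) hi=[42, 43, 45, 47] (size 4, min 42) -> median=39
Step 10: insert 27 -> lo=[3, 24, 26, 27, 33] (size 5, max 33) hi=[39, 42, 43, 45, 47] (size 5, min 39) -> median=36
Step 11: insert 36 -> lo=[3, 24, 26, 27, 33, 36] (size 6, max 36) hi=[39, 42, 43, 45, 47] (size 5, min 39) -> median=36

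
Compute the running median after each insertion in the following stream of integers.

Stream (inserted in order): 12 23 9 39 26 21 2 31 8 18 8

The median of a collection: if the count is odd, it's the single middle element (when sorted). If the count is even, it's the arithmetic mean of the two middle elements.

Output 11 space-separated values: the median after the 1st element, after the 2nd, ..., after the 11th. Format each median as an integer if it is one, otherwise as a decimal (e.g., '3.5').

Answer: 12 17.5 12 17.5 23 22 21 22 21 19.5 18

Derivation:
Step 1: insert 12 -> lo=[12] (size 1, max 12) hi=[] (size 0) -> median=12
Step 2: insert 23 -> lo=[12] (size 1, max 12) hi=[23] (size 1, min 23) -> median=17.5
Step 3: insert 9 -> lo=[9, 12] (size 2, max 12) hi=[23] (size 1, min 23) -> median=12
Step 4: insert 39 -> lo=[9, 12] (size 2, max 12) hi=[23, 39] (size 2, min 23) -> median=17.5
Step 5: insert 26 -> lo=[9, 12, 23] (size 3, max 23) hi=[26, 39] (size 2, min 26) -> median=23
Step 6: insert 21 -> lo=[9, 12, 21] (size 3, max 21) hi=[23, 26, 39] (size 3, min 23) -> median=22
Step 7: insert 2 -> lo=[2, 9, 12, 21] (size 4, max 21) hi=[23, 26, 39] (size 3, min 23) -> median=21
Step 8: insert 31 -> lo=[2, 9, 12, 21] (size 4, max 21) hi=[23, 26, 31, 39] (size 4, min 23) -> median=22
Step 9: insert 8 -> lo=[2, 8, 9, 12, 21] (size 5, max 21) hi=[23, 26, 31, 39] (size 4, min 23) -> median=21
Step 10: insert 18 -> lo=[2, 8, 9, 12, 18] (size 5, max 18) hi=[21, 23, 26, 31, 39] (size 5, min 21) -> median=19.5
Step 11: insert 8 -> lo=[2, 8, 8, 9, 12, 18] (size 6, max 18) hi=[21, 23, 26, 31, 39] (size 5, min 21) -> median=18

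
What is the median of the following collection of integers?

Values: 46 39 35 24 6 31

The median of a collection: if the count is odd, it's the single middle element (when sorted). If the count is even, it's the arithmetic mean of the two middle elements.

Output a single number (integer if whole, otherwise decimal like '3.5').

Step 1: insert 46 -> lo=[46] (size 1, max 46) hi=[] (size 0) -> median=46
Step 2: insert 39 -> lo=[39] (size 1, max 39) hi=[46] (size 1, min 46) -> median=42.5
Step 3: insert 35 -> lo=[35, 39] (size 2, max 39) hi=[46] (size 1, min 46) -> median=39
Step 4: insert 24 -> lo=[24, 35] (size 2, max 35) hi=[39, 46] (size 2, min 39) -> median=37
Step 5: insert 6 -> lo=[6, 24, 35] (size 3, max 35) hi=[39, 46] (size 2, min 39) -> median=35
Step 6: insert 31 -> lo=[6, 24, 31] (size 3, max 31) hi=[35, 39, 46] (size 3, min 35) -> median=33

Answer: 33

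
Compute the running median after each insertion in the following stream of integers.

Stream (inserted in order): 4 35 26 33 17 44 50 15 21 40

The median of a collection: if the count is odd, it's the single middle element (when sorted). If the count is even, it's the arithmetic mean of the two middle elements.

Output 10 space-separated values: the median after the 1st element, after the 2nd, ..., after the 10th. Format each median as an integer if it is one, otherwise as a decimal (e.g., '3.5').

Step 1: insert 4 -> lo=[4] (size 1, max 4) hi=[] (size 0) -> median=4
Step 2: insert 35 -> lo=[4] (size 1, max 4) hi=[35] (size 1, min 35) -> median=19.5
Step 3: insert 26 -> lo=[4, 26] (size 2, max 26) hi=[35] (size 1, min 35) -> median=26
Step 4: insert 33 -> lo=[4, 26] (size 2, max 26) hi=[33, 35] (size 2, min 33) -> median=29.5
Step 5: insert 17 -> lo=[4, 17, 26] (size 3, max 26) hi=[33, 35] (size 2, min 33) -> median=26
Step 6: insert 44 -> lo=[4, 17, 26] (size 3, max 26) hi=[33, 35, 44] (size 3, min 33) -> median=29.5
Step 7: insert 50 -> lo=[4, 17, 26, 33] (size 4, max 33) hi=[35, 44, 50] (size 3, min 35) -> median=33
Step 8: insert 15 -> lo=[4, 15, 17, 26] (size 4, max 26) hi=[33, 35, 44, 50] (size 4, min 33) -> median=29.5
Step 9: insert 21 -> lo=[4, 15, 17, 21, 26] (size 5, max 26) hi=[33, 35, 44, 50] (size 4, min 33) -> median=26
Step 10: insert 40 -> lo=[4, 15, 17, 21, 26] (size 5, max 26) hi=[33, 35, 40, 44, 50] (size 5, min 33) -> median=29.5

Answer: 4 19.5 26 29.5 26 29.5 33 29.5 26 29.5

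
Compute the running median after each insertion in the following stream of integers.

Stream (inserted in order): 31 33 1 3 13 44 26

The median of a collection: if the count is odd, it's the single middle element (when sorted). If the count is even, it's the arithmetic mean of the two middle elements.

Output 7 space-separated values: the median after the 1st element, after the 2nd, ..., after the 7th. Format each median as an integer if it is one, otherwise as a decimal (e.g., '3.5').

Step 1: insert 31 -> lo=[31] (size 1, max 31) hi=[] (size 0) -> median=31
Step 2: insert 33 -> lo=[31] (size 1, max 31) hi=[33] (size 1, min 33) -> median=32
Step 3: insert 1 -> lo=[1, 31] (size 2, max 31) hi=[33] (size 1, min 33) -> median=31
Step 4: insert 3 -> lo=[1, 3] (size 2, max 3) hi=[31, 33] (size 2, min 31) -> median=17
Step 5: insert 13 -> lo=[1, 3, 13] (size 3, max 13) hi=[31, 33] (size 2, min 31) -> median=13
Step 6: insert 44 -> lo=[1, 3, 13] (size 3, max 13) hi=[31, 33, 44] (size 3, min 31) -> median=22
Step 7: insert 26 -> lo=[1, 3, 13, 26] (size 4, max 26) hi=[31, 33, 44] (size 3, min 31) -> median=26

Answer: 31 32 31 17 13 22 26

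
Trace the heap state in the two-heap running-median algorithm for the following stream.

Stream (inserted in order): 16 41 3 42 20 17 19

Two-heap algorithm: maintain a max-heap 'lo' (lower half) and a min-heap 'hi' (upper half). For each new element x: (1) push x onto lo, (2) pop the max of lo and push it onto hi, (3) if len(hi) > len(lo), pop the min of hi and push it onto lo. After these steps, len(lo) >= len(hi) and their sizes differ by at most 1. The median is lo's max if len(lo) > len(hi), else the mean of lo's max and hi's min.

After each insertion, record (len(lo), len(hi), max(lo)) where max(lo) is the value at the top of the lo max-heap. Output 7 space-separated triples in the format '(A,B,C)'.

Answer: (1,0,16) (1,1,16) (2,1,16) (2,2,16) (3,2,20) (3,3,17) (4,3,19)

Derivation:
Step 1: insert 16 -> lo=[16] hi=[] -> (len(lo)=1, len(hi)=0, max(lo)=16)
Step 2: insert 41 -> lo=[16] hi=[41] -> (len(lo)=1, len(hi)=1, max(lo)=16)
Step 3: insert 3 -> lo=[3, 16] hi=[41] -> (len(lo)=2, len(hi)=1, max(lo)=16)
Step 4: insert 42 -> lo=[3, 16] hi=[41, 42] -> (len(lo)=2, len(hi)=2, max(lo)=16)
Step 5: insert 20 -> lo=[3, 16, 20] hi=[41, 42] -> (len(lo)=3, len(hi)=2, max(lo)=20)
Step 6: insert 17 -> lo=[3, 16, 17] hi=[20, 41, 42] -> (len(lo)=3, len(hi)=3, max(lo)=17)
Step 7: insert 19 -> lo=[3, 16, 17, 19] hi=[20, 41, 42] -> (len(lo)=4, len(hi)=3, max(lo)=19)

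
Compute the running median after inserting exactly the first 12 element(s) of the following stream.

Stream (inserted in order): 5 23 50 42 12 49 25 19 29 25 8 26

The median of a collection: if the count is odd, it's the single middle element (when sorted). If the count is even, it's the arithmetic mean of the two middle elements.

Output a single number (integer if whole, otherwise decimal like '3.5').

Step 1: insert 5 -> lo=[5] (size 1, max 5) hi=[] (size 0) -> median=5
Step 2: insert 23 -> lo=[5] (size 1, max 5) hi=[23] (size 1, min 23) -> median=14
Step 3: insert 50 -> lo=[5, 23] (size 2, max 23) hi=[50] (size 1, min 50) -> median=23
Step 4: insert 42 -> lo=[5, 23] (size 2, max 23) hi=[42, 50] (size 2, min 42) -> median=32.5
Step 5: insert 12 -> lo=[5, 12, 23] (size 3, max 23) hi=[42, 50] (size 2, min 42) -> median=23
Step 6: insert 49 -> lo=[5, 12, 23] (size 3, max 23) hi=[42, 49, 50] (size 3, min 42) -> median=32.5
Step 7: insert 25 -> lo=[5, 12, 23, 25] (size 4, max 25) hi=[42, 49, 50] (size 3, min 42) -> median=25
Step 8: insert 19 -> lo=[5, 12, 19, 23] (size 4, max 23) hi=[25, 42, 49, 50] (size 4, min 25) -> median=24
Step 9: insert 29 -> lo=[5, 12, 19, 23, 25] (size 5, max 25) hi=[29, 42, 49, 50] (size 4, min 29) -> median=25
Step 10: insert 25 -> lo=[5, 12, 19, 23, 25] (size 5, max 25) hi=[25, 29, 42, 49, 50] (size 5, min 25) -> median=25
Step 11: insert 8 -> lo=[5, 8, 12, 19, 23, 25] (size 6, max 25) hi=[25, 29, 42, 49, 50] (size 5, min 25) -> median=25
Step 12: insert 26 -> lo=[5, 8, 12, 19, 23, 25] (size 6, max 25) hi=[25, 26, 29, 42, 49, 50] (size 6, min 25) -> median=25

Answer: 25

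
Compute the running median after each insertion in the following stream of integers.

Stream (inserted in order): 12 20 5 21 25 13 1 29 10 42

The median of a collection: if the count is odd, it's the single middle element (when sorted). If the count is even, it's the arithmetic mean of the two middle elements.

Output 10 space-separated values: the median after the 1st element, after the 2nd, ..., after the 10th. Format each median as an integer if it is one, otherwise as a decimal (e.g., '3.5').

Answer: 12 16 12 16 20 16.5 13 16.5 13 16.5

Derivation:
Step 1: insert 12 -> lo=[12] (size 1, max 12) hi=[] (size 0) -> median=12
Step 2: insert 20 -> lo=[12] (size 1, max 12) hi=[20] (size 1, min 20) -> median=16
Step 3: insert 5 -> lo=[5, 12] (size 2, max 12) hi=[20] (size 1, min 20) -> median=12
Step 4: insert 21 -> lo=[5, 12] (size 2, max 12) hi=[20, 21] (size 2, min 20) -> median=16
Step 5: insert 25 -> lo=[5, 12, 20] (size 3, max 20) hi=[21, 25] (size 2, min 21) -> median=20
Step 6: insert 13 -> lo=[5, 12, 13] (size 3, max 13) hi=[20, 21, 25] (size 3, min 20) -> median=16.5
Step 7: insert 1 -> lo=[1, 5, 12, 13] (size 4, max 13) hi=[20, 21, 25] (size 3, min 20) -> median=13
Step 8: insert 29 -> lo=[1, 5, 12, 13] (size 4, max 13) hi=[20, 21, 25, 29] (size 4, min 20) -> median=16.5
Step 9: insert 10 -> lo=[1, 5, 10, 12, 13] (size 5, max 13) hi=[20, 21, 25, 29] (size 4, min 20) -> median=13
Step 10: insert 42 -> lo=[1, 5, 10, 12, 13] (size 5, max 13) hi=[20, 21, 25, 29, 42] (size 5, min 20) -> median=16.5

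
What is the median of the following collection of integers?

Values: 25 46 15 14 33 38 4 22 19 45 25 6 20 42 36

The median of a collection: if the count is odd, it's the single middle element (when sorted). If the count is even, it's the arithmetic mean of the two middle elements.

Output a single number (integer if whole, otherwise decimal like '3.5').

Answer: 25

Derivation:
Step 1: insert 25 -> lo=[25] (size 1, max 25) hi=[] (size 0) -> median=25
Step 2: insert 46 -> lo=[25] (size 1, max 25) hi=[46] (size 1, min 46) -> median=35.5
Step 3: insert 15 -> lo=[15, 25] (size 2, max 25) hi=[46] (size 1, min 46) -> median=25
Step 4: insert 14 -> lo=[14, 15] (size 2, max 15) hi=[25, 46] (size 2, min 25) -> median=20
Step 5: insert 33 -> lo=[14, 15, 25] (size 3, max 25) hi=[33, 46] (size 2, min 33) -> median=25
Step 6: insert 38 -> lo=[14, 15, 25] (size 3, max 25) hi=[33, 38, 46] (size 3, min 33) -> median=29
Step 7: insert 4 -> lo=[4, 14, 15, 25] (size 4, max 25) hi=[33, 38, 46] (size 3, min 33) -> median=25
Step 8: insert 22 -> lo=[4, 14, 15, 22] (size 4, max 22) hi=[25, 33, 38, 46] (size 4, min 25) -> median=23.5
Step 9: insert 19 -> lo=[4, 14, 15, 19, 22] (size 5, max 22) hi=[25, 33, 38, 46] (size 4, min 25) -> median=22
Step 10: insert 45 -> lo=[4, 14, 15, 19, 22] (size 5, max 22) hi=[25, 33, 38, 45, 46] (size 5, min 25) -> median=23.5
Step 11: insert 25 -> lo=[4, 14, 15, 19, 22, 25] (size 6, max 25) hi=[25, 33, 38, 45, 46] (size 5, min 25) -> median=25
Step 12: insert 6 -> lo=[4, 6, 14, 15, 19, 22] (size 6, max 22) hi=[25, 25, 33, 38, 45, 46] (size 6, min 25) -> median=23.5
Step 13: insert 20 -> lo=[4, 6, 14, 15, 19, 20, 22] (size 7, max 22) hi=[25, 25, 33, 38, 45, 46] (size 6, min 25) -> median=22
Step 14: insert 42 -> lo=[4, 6, 14, 15, 19, 20, 22] (size 7, max 22) hi=[25, 25, 33, 38, 42, 45, 46] (size 7, min 25) -> median=23.5
Step 15: insert 36 -> lo=[4, 6, 14, 15, 19, 20, 22, 25] (size 8, max 25) hi=[25, 33, 36, 38, 42, 45, 46] (size 7, min 25) -> median=25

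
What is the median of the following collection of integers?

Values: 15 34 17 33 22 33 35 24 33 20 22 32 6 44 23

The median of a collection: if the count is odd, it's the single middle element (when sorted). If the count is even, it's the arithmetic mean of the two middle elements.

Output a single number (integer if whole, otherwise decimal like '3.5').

Step 1: insert 15 -> lo=[15] (size 1, max 15) hi=[] (size 0) -> median=15
Step 2: insert 34 -> lo=[15] (size 1, max 15) hi=[34] (size 1, min 34) -> median=24.5
Step 3: insert 17 -> lo=[15, 17] (size 2, max 17) hi=[34] (size 1, min 34) -> median=17
Step 4: insert 33 -> lo=[15, 17] (size 2, max 17) hi=[33, 34] (size 2, min 33) -> median=25
Step 5: insert 22 -> lo=[15, 17, 22] (size 3, max 22) hi=[33, 34] (size 2, min 33) -> median=22
Step 6: insert 33 -> lo=[15, 17, 22] (size 3, max 22) hi=[33, 33, 34] (size 3, min 33) -> median=27.5
Step 7: insert 35 -> lo=[15, 17, 22, 33] (size 4, max 33) hi=[33, 34, 35] (size 3, min 33) -> median=33
Step 8: insert 24 -> lo=[15, 17, 22, 24] (size 4, max 24) hi=[33, 33, 34, 35] (size 4, min 33) -> median=28.5
Step 9: insert 33 -> lo=[15, 17, 22, 24, 33] (size 5, max 33) hi=[33, 33, 34, 35] (size 4, min 33) -> median=33
Step 10: insert 20 -> lo=[15, 17, 20, 22, 24] (size 5, max 24) hi=[33, 33, 33, 34, 35] (size 5, min 33) -> median=28.5
Step 11: insert 22 -> lo=[15, 17, 20, 22, 22, 24] (size 6, max 24) hi=[33, 33, 33, 34, 35] (size 5, min 33) -> median=24
Step 12: insert 32 -> lo=[15, 17, 20, 22, 22, 24] (size 6, max 24) hi=[32, 33, 33, 33, 34, 35] (size 6, min 32) -> median=28
Step 13: insert 6 -> lo=[6, 15, 17, 20, 22, 22, 24] (size 7, max 24) hi=[32, 33, 33, 33, 34, 35] (size 6, min 32) -> median=24
Step 14: insert 44 -> lo=[6, 15, 17, 20, 22, 22, 24] (size 7, max 24) hi=[32, 33, 33, 33, 34, 35, 44] (size 7, min 32) -> median=28
Step 15: insert 23 -> lo=[6, 15, 17, 20, 22, 22, 23, 24] (size 8, max 24) hi=[32, 33, 33, 33, 34, 35, 44] (size 7, min 32) -> median=24

Answer: 24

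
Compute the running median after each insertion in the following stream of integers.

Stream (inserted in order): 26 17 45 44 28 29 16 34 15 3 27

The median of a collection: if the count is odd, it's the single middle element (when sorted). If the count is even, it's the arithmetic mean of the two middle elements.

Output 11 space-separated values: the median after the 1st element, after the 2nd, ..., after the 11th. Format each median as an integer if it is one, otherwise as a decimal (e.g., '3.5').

Step 1: insert 26 -> lo=[26] (size 1, max 26) hi=[] (size 0) -> median=26
Step 2: insert 17 -> lo=[17] (size 1, max 17) hi=[26] (size 1, min 26) -> median=21.5
Step 3: insert 45 -> lo=[17, 26] (size 2, max 26) hi=[45] (size 1, min 45) -> median=26
Step 4: insert 44 -> lo=[17, 26] (size 2, max 26) hi=[44, 45] (size 2, min 44) -> median=35
Step 5: insert 28 -> lo=[17, 26, 28] (size 3, max 28) hi=[44, 45] (size 2, min 44) -> median=28
Step 6: insert 29 -> lo=[17, 26, 28] (size 3, max 28) hi=[29, 44, 45] (size 3, min 29) -> median=28.5
Step 7: insert 16 -> lo=[16, 17, 26, 28] (size 4, max 28) hi=[29, 44, 45] (size 3, min 29) -> median=28
Step 8: insert 34 -> lo=[16, 17, 26, 28] (size 4, max 28) hi=[29, 34, 44, 45] (size 4, min 29) -> median=28.5
Step 9: insert 15 -> lo=[15, 16, 17, 26, 28] (size 5, max 28) hi=[29, 34, 44, 45] (size 4, min 29) -> median=28
Step 10: insert 3 -> lo=[3, 15, 16, 17, 26] (size 5, max 26) hi=[28, 29, 34, 44, 45] (size 5, min 28) -> median=27
Step 11: insert 27 -> lo=[3, 15, 16, 17, 26, 27] (size 6, max 27) hi=[28, 29, 34, 44, 45] (size 5, min 28) -> median=27

Answer: 26 21.5 26 35 28 28.5 28 28.5 28 27 27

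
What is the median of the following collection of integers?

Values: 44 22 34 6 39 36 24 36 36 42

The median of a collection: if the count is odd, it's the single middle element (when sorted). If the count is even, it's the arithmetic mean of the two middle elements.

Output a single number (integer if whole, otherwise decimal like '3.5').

Answer: 36

Derivation:
Step 1: insert 44 -> lo=[44] (size 1, max 44) hi=[] (size 0) -> median=44
Step 2: insert 22 -> lo=[22] (size 1, max 22) hi=[44] (size 1, min 44) -> median=33
Step 3: insert 34 -> lo=[22, 34] (size 2, max 34) hi=[44] (size 1, min 44) -> median=34
Step 4: insert 6 -> lo=[6, 22] (size 2, max 22) hi=[34, 44] (size 2, min 34) -> median=28
Step 5: insert 39 -> lo=[6, 22, 34] (size 3, max 34) hi=[39, 44] (size 2, min 39) -> median=34
Step 6: insert 36 -> lo=[6, 22, 34] (size 3, max 34) hi=[36, 39, 44] (size 3, min 36) -> median=35
Step 7: insert 24 -> lo=[6, 22, 24, 34] (size 4, max 34) hi=[36, 39, 44] (size 3, min 36) -> median=34
Step 8: insert 36 -> lo=[6, 22, 24, 34] (size 4, max 34) hi=[36, 36, 39, 44] (size 4, min 36) -> median=35
Step 9: insert 36 -> lo=[6, 22, 24, 34, 36] (size 5, max 36) hi=[36, 36, 39, 44] (size 4, min 36) -> median=36
Step 10: insert 42 -> lo=[6, 22, 24, 34, 36] (size 5, max 36) hi=[36, 36, 39, 42, 44] (size 5, min 36) -> median=36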